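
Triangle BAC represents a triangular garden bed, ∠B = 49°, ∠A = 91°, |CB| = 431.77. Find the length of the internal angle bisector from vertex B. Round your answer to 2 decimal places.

The third angle is ∠C = 180° − ∠B − ∠A = 40.00°.
Law of sines: |AC| = |CB|·sin B/sin A ≈ 325.91.
Law of sines: |BA| = |CB|·sin C/sin A ≈ 277.58.
The bisector from B has length 2·|CB|·|BA|·cos(∠B/2)/(|CB|+|BA|) ≈ 307.49.

307.49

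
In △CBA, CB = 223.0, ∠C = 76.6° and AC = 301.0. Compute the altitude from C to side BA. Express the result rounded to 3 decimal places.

By the law of cosines, BA² = AC² + CB² − 2·AC·CB·cos C = 1.0922e+05, so BA ≈ 330.48.
Area = ½·AC·CB·sin C ≈ 32648.
The altitude from C has length 2·area/BA ≈ 197.58.

h_C ≈ 197.577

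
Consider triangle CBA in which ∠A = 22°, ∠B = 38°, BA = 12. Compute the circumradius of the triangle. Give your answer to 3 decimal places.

6.928

The third angle is ∠C = 180° − ∠B − ∠A = 120.00°.
Law of sines: AC = BA·sin B/sin C ≈ 8.5309.
Law of sines: CB = BA·sin A/sin C ≈ 5.1907.
Circumradius = BA/(2 sin C) ≈ 6.9282.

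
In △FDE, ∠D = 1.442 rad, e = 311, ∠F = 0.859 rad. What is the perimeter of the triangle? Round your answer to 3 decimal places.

perimeter ≈ 1041.043

The third angle is ∠E = π − ∠F − ∠D = 0.841 rad.
Law of sines: f = e·sin F/sin E ≈ 316.07.
Law of sines: d = e·sin D/sin E ≈ 413.97.
Semiperimeter s = (316.07+413.97+311)/2 = 520.52.
Perimeter = 316.07 + 413.97 + 311 = 1041.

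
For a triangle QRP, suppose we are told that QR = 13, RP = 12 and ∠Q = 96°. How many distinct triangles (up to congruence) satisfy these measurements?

0

QR·sin Q = 13·sin(96°) ≈ 12.93.
Since ∠Q is not acute, a triangle exists only if RP > QR; here RP ≤ QR, so there is no triangle.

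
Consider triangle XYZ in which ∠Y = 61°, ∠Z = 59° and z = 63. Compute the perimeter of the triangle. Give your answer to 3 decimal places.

190.934

The third angle is ∠X = 180° − ∠Y − ∠Z = 60.00°.
Law of sines: x = z·sin X/sin Z ≈ 63.651.
Law of sines: y = z·sin Y/sin Z ≈ 64.283.
Semiperimeter s = (63.651+64.283+63)/2 = 95.467.
Perimeter = 63.651 + 64.283 + 63 = 190.93.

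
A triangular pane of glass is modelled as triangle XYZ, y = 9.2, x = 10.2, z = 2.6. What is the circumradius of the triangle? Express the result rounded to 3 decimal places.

R ≈ 5.288

By the law of cosines, cos X = (y² + z² − x²) / (2·y·z) ≈ -0.26421, so ∠X ≈ 105.32°.
Circumradius = x/(2 sin X) ≈ 5.2879.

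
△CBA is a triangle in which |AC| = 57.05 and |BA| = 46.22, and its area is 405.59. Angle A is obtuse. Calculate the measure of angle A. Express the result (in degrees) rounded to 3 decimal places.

∠A ≈ 162.083°

From area = ½·|BA|·|AC|·sin A, we get sin A = 2·area/(|BA|·|AC|) ≈ 0.30763.
Taking the obtuse solution, ∠A ≈ 162.08°.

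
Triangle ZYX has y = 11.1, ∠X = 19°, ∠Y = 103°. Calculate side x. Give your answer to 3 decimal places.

The third angle is ∠Z = 180° − ∠Y − ∠X = 58.00°.
Law of sines: x = y·sin X/sin Y ≈ 3.7089.

3.709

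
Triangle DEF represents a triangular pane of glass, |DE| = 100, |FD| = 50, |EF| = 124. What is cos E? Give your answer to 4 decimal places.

cos E ≈ 0.9224

By the law of cosines, cos E = (|DE|² + |EF|² − |FD|²) / (2·|DE|·|EF|) ≈ 0.92242, so ∠E ≈ 0.396 rad.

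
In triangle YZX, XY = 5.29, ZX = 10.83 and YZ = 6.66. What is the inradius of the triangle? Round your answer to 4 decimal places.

r ≈ 1.1910

Semiperimeter s = (10.83 + 5.29 + 6.66)/2 = 11.39.
Heron's formula: area = √(11.39·0.56·6.1·4.73) ≈ 13.566.
Inradius = area/s = 13.566/11.39 ≈ 1.191.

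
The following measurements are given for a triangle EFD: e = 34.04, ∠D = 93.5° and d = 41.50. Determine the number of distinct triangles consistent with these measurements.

e·sin D = 34.04·sin(93.5°) ≈ 33.98.
Since ∠D is not acute, a triangle exists only if d > e; here d > e, so there is exactly one triangle.

1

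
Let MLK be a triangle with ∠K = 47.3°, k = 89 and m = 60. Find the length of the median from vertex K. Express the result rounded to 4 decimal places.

Law of sines: sin M = m·sin K/k ≈ 0.49545.
Since k ≥ m, only the acute value applies: ∠M ≈ 29.70°.
Then ∠L = 180° − ∠K − ∠M ≈ 103.00°.
Law of sines gives l = k·sin L/sin K ≈ 118.
Median from K: ½√(2·m² + 2·l² − k²) ≈ 82.35.

m_K ≈ 82.3502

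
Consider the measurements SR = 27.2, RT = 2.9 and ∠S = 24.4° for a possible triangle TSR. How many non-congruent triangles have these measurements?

SR·sin S = 27.2·sin(24.4°) ≈ 11.24.
Since RT = 2.9 < 11.24 = SR sin S, no triangle exists.

0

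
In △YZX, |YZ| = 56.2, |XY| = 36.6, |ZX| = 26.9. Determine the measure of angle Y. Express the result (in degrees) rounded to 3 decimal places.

∠Y ≈ 23.439°

By the law of cosines, cos Y = (|XY|² + |YZ|² − |ZX|²) / (2·|XY|·|YZ|) ≈ 0.91749, so ∠Y ≈ 23.44°.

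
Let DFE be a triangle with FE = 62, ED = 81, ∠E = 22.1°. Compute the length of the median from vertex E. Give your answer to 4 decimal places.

m_E ≈ 70.1980

By the law of cosines, DF² = FE² + ED² − 2·FE·ED·cos E = 1098.9, so DF ≈ 33.15.
Median from E: ½√(2·FE² + 2·ED² − DF²) ≈ 70.198.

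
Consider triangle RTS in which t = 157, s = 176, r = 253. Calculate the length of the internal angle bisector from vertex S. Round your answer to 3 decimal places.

By the law of cosines, cos S = (r² + t² − s²) / (2·r·t) ≈ 0.72609, so ∠S ≈ 43.44°.
The bisector from S has length 2·r·t·cos(∠S/2)/(r+t) ≈ 180.

t_S ≈ 180.004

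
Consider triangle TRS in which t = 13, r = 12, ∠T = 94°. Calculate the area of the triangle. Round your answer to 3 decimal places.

25.333

Law of sines: sin R = r·sin T/t ≈ 0.92083.
Since t ≥ r, only the acute value applies: ∠R ≈ 67.05°.
Then ∠S = 180° − ∠T − ∠R ≈ 18.95°.
Law of sines gives s = t·sin S/sin T ≈ 4.2325.
Area = ½·t·r·sin S ≈ 25.333.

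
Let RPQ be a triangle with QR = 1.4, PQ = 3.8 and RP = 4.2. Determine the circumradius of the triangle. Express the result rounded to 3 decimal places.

2.114

By the law of cosines, cos R = (QR² + RP² − PQ²) / (2·QR·RP) ≈ 0.43878, so ∠R ≈ 63.97°.
Circumradius = PQ/(2 sin R) ≈ 2.1144.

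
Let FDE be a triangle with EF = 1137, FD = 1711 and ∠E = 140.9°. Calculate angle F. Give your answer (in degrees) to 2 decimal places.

Law of sines: sin D = EF·sin E/FD ≈ 0.41910.
Since FD ≥ EF, only the acute value applies: ∠D ≈ 24.78°.
Then ∠F = 180° − ∠E − ∠D ≈ 14.32°.

14.32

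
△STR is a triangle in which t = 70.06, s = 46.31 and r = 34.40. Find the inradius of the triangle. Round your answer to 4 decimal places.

9.1747

Semiperimeter p = (46.31 + 70.06 + 34.4)/2 = 75.385.
Heron's formula: area = √(75.385·29.075·5.325·40.985) ≈ 691.63.
Inradius = area/p = 691.63/75.385 ≈ 9.1747.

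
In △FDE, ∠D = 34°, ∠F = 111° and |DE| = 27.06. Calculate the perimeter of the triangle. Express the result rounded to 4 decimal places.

59.8935

The third angle is ∠E = 180° − ∠F − ∠D = 35.00°.
Law of sines: |EF| = |DE|·sin D/sin F ≈ 16.208.
Law of sines: |FD| = |DE|·sin E/sin F ≈ 16.625.
Semiperimeter s = (27.06+16.208+16.625)/2 = 29.947.
Perimeter = 27.06 + 16.208 + 16.625 = 59.894.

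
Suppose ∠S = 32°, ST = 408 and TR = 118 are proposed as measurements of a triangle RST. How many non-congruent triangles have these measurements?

0

ST·sin S = 408·sin(32°) ≈ 216.2.
Since TR = 118 < 216.2 = ST sin S, no triangle exists.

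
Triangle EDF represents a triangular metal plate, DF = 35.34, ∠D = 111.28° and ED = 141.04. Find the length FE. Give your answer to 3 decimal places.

157.350

By the law of cosines, FE² = ED² + DF² − 2·ED·DF·cos D = 24759, so FE ≈ 157.35.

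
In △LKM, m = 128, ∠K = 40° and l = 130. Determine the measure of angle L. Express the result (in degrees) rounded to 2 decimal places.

By the law of cosines, k² = m² + l² − 2·m·l·cos K = 7790, so k ≈ 88.261.
Law of cosines again: cos L = (k² + m² − l²)/(2·k·m) ≈ 0.32193, so ∠L ≈ 71.22°.

∠L ≈ 71.22°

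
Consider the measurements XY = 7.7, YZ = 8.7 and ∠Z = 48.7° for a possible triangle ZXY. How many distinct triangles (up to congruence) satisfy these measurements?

YZ·sin Z = 8.7·sin(48.7°) ≈ 6.536.
Since YZ sin Z < XY < YZ (6.536 < 7.7 < 8.7), two triangles exist.

2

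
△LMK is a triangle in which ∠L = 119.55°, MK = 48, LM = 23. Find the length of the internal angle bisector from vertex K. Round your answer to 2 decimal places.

t_K ≈ 37.72

Law of sines: sin K = LM·sin L/MK ≈ 0.41684.
Since MK ≥ LM, only the acute value applies: ∠K ≈ 24.64°.
Then ∠M = 180° − ∠L − ∠K ≈ 35.81°.
Law of sines gives KL = MK·sin M/sin L ≈ 32.288.
The bisector from K has length 2·MK·KL·cos(∠K/2)/(MK+KL) ≈ 37.718.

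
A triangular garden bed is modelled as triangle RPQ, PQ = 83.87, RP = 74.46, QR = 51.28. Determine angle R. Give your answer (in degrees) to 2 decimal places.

By the law of cosines, cos R = (QR² + RP² − PQ²) / (2·QR·RP) ≈ 0.14925, so ∠R ≈ 81.42°.

81.42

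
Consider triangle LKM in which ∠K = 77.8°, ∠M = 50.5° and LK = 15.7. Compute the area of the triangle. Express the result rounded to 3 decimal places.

The third angle is ∠L = 180° − ∠K − ∠M = 51.70°.
Law of sines: KM = LK·sin L/sin M ≈ 15.968.
Law of sines: ML = LK·sin K/sin M ≈ 19.887.
Area = ½·LK·KM·sin K ≈ 122.51.

area ≈ 122.515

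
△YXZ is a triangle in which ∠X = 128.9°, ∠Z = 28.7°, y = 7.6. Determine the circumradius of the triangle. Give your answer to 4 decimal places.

R ≈ 9.9719

The third angle is ∠Y = 180° − ∠X − ∠Z = 22.40°.
Law of sines: x = y·sin X/sin Y ≈ 15.521.
Law of sines: z = y·sin Z/sin Y ≈ 9.5775.
Circumradius = y/(2 sin Y) ≈ 9.9719.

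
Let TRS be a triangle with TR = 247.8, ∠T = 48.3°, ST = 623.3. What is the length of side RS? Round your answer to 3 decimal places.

By the law of cosines, RS² = ST² + TR² − 2·ST·TR·cos T = 2.4441e+05, so RS ≈ 494.38.

494.382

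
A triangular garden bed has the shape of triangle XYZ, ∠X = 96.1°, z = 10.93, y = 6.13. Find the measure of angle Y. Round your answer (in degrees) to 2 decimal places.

By the law of cosines, x² = y² + z² − 2·y·z·cos X = 171.28, so x ≈ 13.087.
Law of cosines again: cos Y = (z² + x² − y²)/(2·z·x) ≈ 0.88492, so ∠Y ≈ 27.76°.

27.76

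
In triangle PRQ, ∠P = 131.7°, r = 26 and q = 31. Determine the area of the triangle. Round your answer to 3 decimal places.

300.895

Area = ½·r·q·sin P ≈ 300.9.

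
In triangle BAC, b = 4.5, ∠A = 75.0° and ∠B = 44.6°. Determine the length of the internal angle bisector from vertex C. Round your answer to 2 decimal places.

The third angle is ∠C = 180° − ∠B − ∠A = 60.40°.
Law of sines: a = b·sin A/sin B ≈ 6.1905.
Law of sines: c = b·sin C/sin B ≈ 5.5725.
The bisector from C has length 2·b·a·cos(∠C/2)/(b+a) ≈ 4.5042.

t_C ≈ 4.50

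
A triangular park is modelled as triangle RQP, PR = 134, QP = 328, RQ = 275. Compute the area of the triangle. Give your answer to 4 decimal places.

18089.3719

Semiperimeter s = (328 + 134 + 275)/2 = 368.5.
Heron's formula: area = √(368.5·40.5·234.5·93.5) ≈ 18089.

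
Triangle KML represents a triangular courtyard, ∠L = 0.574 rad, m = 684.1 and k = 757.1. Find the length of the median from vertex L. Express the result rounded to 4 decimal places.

By the law of cosines, l² = k² + m² − 2·k·m·cos L = 1.7134e+05, so l ≈ 413.93.
Median from L: ½√(2·k² + 2·m² − l²) ≈ 691.2.

m_L ≈ 691.2028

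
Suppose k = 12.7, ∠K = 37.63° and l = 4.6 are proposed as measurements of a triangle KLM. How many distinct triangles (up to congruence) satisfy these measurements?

l·sin K = 4.6·sin(37.63°) ≈ 2.809.
Since k ≥ l, exactly one triangle exists.

1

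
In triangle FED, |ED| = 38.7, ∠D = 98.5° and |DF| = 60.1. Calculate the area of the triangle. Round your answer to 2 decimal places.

Area = ½·|ED|·|DF|·sin D ≈ 1150.2.

1150.16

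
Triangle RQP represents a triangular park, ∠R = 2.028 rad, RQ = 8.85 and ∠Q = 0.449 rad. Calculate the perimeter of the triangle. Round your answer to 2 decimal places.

The third angle is ∠P = π − ∠R − ∠Q = 0.665 rad.
Law of sines: QP = RQ·sin R/sin P ≈ 12.876.
Law of sines: PR = RQ·sin Q/sin P ≈ 6.2287.
Semiperimeter s = (12.876+6.2287+8.85)/2 = 13.977.
Perimeter = 12.876 + 6.2287 + 8.85 = 27.955.

27.95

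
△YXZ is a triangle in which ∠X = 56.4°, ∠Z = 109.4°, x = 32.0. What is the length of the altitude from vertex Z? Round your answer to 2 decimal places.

h_Z ≈ 7.85

The third angle is ∠Y = 180° − ∠X − ∠Z = 14.20°.
Law of sines: y = x·sin Y/sin X ≈ 9.4245.
Law of sines: z = x·sin Z/sin X ≈ 36.238.
Area = ½·x·y·sin Z ≈ 142.23.
The altitude from Z has length 2·area/z ≈ 7.8498.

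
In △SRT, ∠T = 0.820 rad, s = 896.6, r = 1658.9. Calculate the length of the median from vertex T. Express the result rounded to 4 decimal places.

By the law of cosines, t² = s² + r² − 2·s·r·cos T = 1.5264e+06, so t ≈ 1235.5.
Median from T: ½√(2·s² + 2·r² − t²) ≈ 1181.7.

m_T ≈ 1181.6589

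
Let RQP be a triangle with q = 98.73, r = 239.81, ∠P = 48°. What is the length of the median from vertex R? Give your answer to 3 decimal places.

By the law of cosines, p² = r² + q² − 2·r·q·cos P = 35571, so p ≈ 188.6.
Median from R: ½√(2·q² + 2·p² − r²) ≈ 91.007.

m_R ≈ 91.007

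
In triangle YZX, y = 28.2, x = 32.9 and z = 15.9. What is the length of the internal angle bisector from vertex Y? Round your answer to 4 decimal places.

By the law of cosines, cos Y = (z² + x² − y²) / (2·z·x) ≈ 0.51612, so ∠Y ≈ 58.93°.
The bisector from Y has length 2·z·x·cos(∠Y/2)/(z+x) ≈ 18.666.

18.6662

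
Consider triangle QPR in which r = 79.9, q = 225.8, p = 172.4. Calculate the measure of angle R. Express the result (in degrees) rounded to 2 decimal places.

By the law of cosines, cos R = (q² + p² − r²) / (2·q·p) ≈ 0.95463, so ∠R ≈ 17.33°.

17.33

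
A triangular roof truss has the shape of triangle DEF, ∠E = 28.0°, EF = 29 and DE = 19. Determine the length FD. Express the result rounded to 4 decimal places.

15.1325

By the law of cosines, FD² = DE² + EF² − 2·DE·EF·cos E = 228.99, so FD ≈ 15.132.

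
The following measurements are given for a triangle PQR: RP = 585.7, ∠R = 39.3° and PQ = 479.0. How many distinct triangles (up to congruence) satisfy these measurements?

RP·sin R = 585.7·sin(39.3°) ≈ 371.
Since RP sin R < PQ < RP (371 < 479.0 < 585.7), two triangles exist.

2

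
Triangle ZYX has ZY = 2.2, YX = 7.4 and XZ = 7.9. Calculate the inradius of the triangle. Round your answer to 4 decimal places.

r ≈ 0.9268

Semiperimeter s = (7.4 + 7.9 + 2.2)/2 = 8.75.
Heron's formula: area = √(8.75·1.35·0.85·6.55) ≈ 8.1096.
Inradius = area/s = 8.1096/8.75 ≈ 0.92681.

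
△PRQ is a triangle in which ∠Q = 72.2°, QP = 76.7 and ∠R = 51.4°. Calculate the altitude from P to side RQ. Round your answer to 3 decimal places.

h_P ≈ 73.028

The third angle is ∠P = 180° − ∠R − ∠Q = 56.40°.
Law of sines: RQ = QP·sin P/sin R ≈ 81.745.
Law of sines: PR = QP·sin Q/sin R ≈ 93.444.
Area = ½·QP·RQ·sin Q ≈ 2984.8.
The altitude from P has length 2·area/RQ ≈ 73.028.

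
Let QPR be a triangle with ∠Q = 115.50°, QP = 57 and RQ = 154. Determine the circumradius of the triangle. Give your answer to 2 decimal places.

102.93

By the law of cosines, PR² = RQ² + QP² − 2·RQ·QP·cos Q = 34523, so PR ≈ 185.8.
Area = ½·RQ·QP·sin Q ≈ 3961.4.
Circumradius = PR/(2 sin Q) ≈ 102.93.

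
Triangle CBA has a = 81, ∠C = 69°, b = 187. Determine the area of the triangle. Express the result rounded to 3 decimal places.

area ≈ 7070.471

Area = ½·b·a·sin C ≈ 7070.5.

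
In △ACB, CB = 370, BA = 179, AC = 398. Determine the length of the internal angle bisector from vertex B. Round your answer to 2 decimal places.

By the law of cosines, cos B = (CB² + BA² − AC²) / (2·CB·BA) ≈ 0.07955, so ∠B ≈ 85.44°.
The bisector from B has length 2·CB·BA·cos(∠B/2)/(CB+BA) ≈ 177.26.

t_B ≈ 177.26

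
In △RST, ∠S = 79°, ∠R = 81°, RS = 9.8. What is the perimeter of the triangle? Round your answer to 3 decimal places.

66.227

The third angle is ∠T = 180° − ∠R − ∠S = 20.00°.
Law of sines: ST = RS·sin R/sin T ≈ 28.301.
Law of sines: TR = RS·sin S/sin T ≈ 28.127.
Semiperimeter s = (28.301+28.127+9.8)/2 = 33.114.
Perimeter = 28.301 + 28.127 + 9.8 = 66.227.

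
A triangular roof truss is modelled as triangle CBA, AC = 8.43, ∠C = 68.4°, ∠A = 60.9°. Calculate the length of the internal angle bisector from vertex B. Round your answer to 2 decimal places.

t_B ≈ 8.87

The third angle is ∠B = 180° − ∠A − ∠C = 50.70°.
Law of sines: BA = AC·sin C/sin B ≈ 10.129.
Law of sines: CB = AC·sin A/sin B ≈ 9.5186.
The bisector from B has length 2·CB·BA·cos(∠B/2)/(CB+BA) ≈ 8.8692.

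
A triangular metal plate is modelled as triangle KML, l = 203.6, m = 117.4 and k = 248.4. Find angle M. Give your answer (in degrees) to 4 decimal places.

27.9227

By the law of cosines, cos M = (l² + k² − m²) / (2·l·k) ≈ 0.88358, so ∠M ≈ 27.92°.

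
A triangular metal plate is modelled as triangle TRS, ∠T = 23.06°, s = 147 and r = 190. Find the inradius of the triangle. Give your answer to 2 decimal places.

26.27

By the law of cosines, t² = r² + s² − 2·r·s·cos T = 6312.5, so t ≈ 79.451.
Area = ½·r·s·sin T ≈ 5470.
Semiperimeter p = (79.451+190+147)/2 = 208.23.
Inradius = area/p = 5470/208.23 ≈ 26.27.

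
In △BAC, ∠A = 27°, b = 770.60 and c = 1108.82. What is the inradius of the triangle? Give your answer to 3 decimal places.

By the law of cosines, a² = c² + b² − 2·c·b·cos A = 3.0065e+05, so a ≈ 548.32.
Area = ½·c·b·sin A ≈ 1.9396e+05.
Semiperimeter s = (770.6+548.32+1108.8)/2 = 1213.9.
Inradius = area/s = 1.9396e+05/1213.9 ≈ 159.78.

r ≈ 159.785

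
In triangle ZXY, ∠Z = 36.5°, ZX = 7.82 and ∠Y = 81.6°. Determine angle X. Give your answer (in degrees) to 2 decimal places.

The third angle is ∠X = 180° − ∠Y − ∠Z = 61.90°.

∠X ≈ 61.90°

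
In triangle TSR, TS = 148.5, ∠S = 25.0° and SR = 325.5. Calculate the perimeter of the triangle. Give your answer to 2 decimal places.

By the law of cosines, RT² = TS² + SR² − 2·TS·SR·cos S = 40387, so RT ≈ 200.96.
Semiperimeter s = (325.5+200.96+148.5)/2 = 337.48.
Perimeter = 325.5 + 200.96 + 148.5 = 674.96.

674.96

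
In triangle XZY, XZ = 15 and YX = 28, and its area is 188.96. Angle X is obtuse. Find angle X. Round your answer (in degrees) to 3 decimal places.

From area = ½·YX·XZ·sin X, we get sin X = 2·area/(YX·XZ) ≈ 0.89981.
Taking the obtuse solution, ∠X ≈ 115.87°.

∠X ≈ 115.867°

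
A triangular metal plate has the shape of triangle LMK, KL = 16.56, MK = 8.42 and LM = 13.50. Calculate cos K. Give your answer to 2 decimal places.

By the law of cosines, cos K = (MK² + KL² − LM²) / (2·MK·KL) ≈ 0.58407, so ∠K ≈ 54.26°.

0.58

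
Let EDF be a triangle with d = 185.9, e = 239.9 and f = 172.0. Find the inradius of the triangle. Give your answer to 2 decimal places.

r ≈ 53.20

Semiperimeter s = (239.9 + 185.9 + 172)/2 = 298.9.
Heron's formula: area = √(298.9·59·113·126.9) ≈ 15902.
Inradius = area/s = 15902/298.9 ≈ 53.203.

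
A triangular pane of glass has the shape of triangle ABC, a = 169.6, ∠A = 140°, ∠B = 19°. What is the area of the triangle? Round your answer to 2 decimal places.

2610.51

The third angle is ∠C = 180° − ∠A − ∠B = 21.00°.
Law of sines: b = a·sin B/sin A ≈ 85.901.
Law of sines: c = a·sin C/sin A ≈ 94.556.
Area = ½·a·b·sin C ≈ 2610.5.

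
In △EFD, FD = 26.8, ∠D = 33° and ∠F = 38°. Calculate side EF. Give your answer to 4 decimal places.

15.4374

The third angle is ∠E = 180° − ∠F − ∠D = 109.00°.
Law of sines: EF = FD·sin D/sin E ≈ 15.437.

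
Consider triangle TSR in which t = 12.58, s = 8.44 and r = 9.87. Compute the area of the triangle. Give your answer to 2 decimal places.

Semiperimeter p = (12.58 + 8.44 + 9.87)/2 = 15.445.
Heron's formula: area = √(15.445·2.865·7.005·5.575) ≈ 41.57.

area ≈ 41.57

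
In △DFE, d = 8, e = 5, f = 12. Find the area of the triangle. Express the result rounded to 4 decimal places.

Semiperimeter s = (8 + 12 + 5)/2 = 12.5.
Heron's formula: area = √(12.5·4.5·0.5·7.5) ≈ 14.524.

14.5237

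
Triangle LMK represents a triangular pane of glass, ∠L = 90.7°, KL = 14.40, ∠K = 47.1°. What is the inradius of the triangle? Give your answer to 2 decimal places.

The third angle is ∠M = 180° − ∠K − ∠L = 42.20°.
Law of sines: MK = KL·sin L/sin M ≈ 21.436.
Law of sines: LM = KL·sin K/sin M ≈ 15.704.
Area = ½·KL·MK·sin K ≈ 113.06.
Semiperimeter s = (21.436+14.4+15.704)/2 = 25.77.
Inradius = area/s = 113.06/25.77 ≈ 4.3873.

r ≈ 4.39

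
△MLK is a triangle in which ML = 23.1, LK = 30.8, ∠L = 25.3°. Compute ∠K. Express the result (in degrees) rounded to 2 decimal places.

By the law of cosines, KM² = ML² + LK² − 2·ML·LK·cos L = 195.78, so KM ≈ 13.992.
Law of cosines again: cos K = (LK² + KM² − ML²)/(2·LK·KM) ≈ 0.70867, so ∠K ≈ 44.87°.

44.87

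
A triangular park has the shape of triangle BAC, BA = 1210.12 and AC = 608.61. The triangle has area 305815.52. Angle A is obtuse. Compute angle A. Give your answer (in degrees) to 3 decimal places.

123.853

From area = ½·BA·AC·sin A, we get sin A = 2·area/(BA·AC) ≈ 0.83047.
Taking the obtuse solution, ∠A ≈ 123.85°.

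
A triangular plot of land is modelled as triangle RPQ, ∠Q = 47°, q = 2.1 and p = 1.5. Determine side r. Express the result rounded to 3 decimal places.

2.814

Law of sines: sin P = p·sin Q/q ≈ 0.52240.
Since q ≥ p, only the acute value applies: ∠P ≈ 31.49°.
Then ∠R = 180° − ∠Q − ∠P ≈ 101.51°.
Law of sines gives r = q·sin R/sin Q ≈ 2.8137.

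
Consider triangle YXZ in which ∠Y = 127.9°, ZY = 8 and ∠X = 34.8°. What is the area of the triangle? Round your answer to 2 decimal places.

13.16

The third angle is ∠Z = 180° − ∠Y − ∠X = 17.30°.
Law of sines: XZ = ZY·sin Y/sin X ≈ 11.061.
Law of sines: YX = ZY·sin Z/sin X ≈ 4.1685.
Area = ½·ZY·XZ·sin Z ≈ 13.157.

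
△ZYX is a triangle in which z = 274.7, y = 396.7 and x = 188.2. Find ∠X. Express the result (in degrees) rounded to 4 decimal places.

By the law of cosines, cos X = (z² + y² − x²) / (2·z·y) ≈ 0.90578, so ∠X ≈ 25.07°.

∠X ≈ 25.0716°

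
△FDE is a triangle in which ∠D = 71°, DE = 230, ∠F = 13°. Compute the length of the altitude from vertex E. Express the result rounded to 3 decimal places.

The third angle is ∠E = 180° − ∠F − ∠D = 96.00°.
Law of sines: EF = DE·sin D/sin F ≈ 966.74.
Law of sines: FD = DE·sin E/sin F ≈ 1016.8.
Area = ½·DE·EF·sin E ≈ 1.1057e+05.
The altitude from E has length 2·area/FD ≈ 217.47.

h_E ≈ 217.469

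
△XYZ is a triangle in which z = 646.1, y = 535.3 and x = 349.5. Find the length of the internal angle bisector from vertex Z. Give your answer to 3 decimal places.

t_Z ≈ 295.513

By the law of cosines, cos Z = (x² + y² − z²) / (2·x·y) ≈ -0.02338, so ∠Z ≈ 1.594 rad.
The bisector from Z has length 2·x·y·cos(∠Z/2)/(x+y) ≈ 295.51.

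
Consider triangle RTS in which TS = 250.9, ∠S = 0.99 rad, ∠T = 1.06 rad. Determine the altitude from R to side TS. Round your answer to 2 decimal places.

h_R ≈ 206.21

The third angle is ∠R = π − ∠T − ∠S = 1.092 rad.
Law of sines: SR = TS·sin T/sin R ≈ 246.66.
Law of sines: RT = TS·sin S/sin R ≈ 236.38.
Area = ½·TS·SR·sin S ≈ 25869.
The altitude from R has length 2·area/TS ≈ 206.21.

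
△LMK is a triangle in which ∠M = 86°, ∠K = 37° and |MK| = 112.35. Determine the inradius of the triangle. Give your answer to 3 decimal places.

27.665

The third angle is ∠L = 180° − ∠M − ∠K = 57.00°.
Law of sines: |KL| = |MK|·sin M/sin L ≈ 133.64.
Law of sines: |LM| = |MK|·sin K/sin L ≈ 80.62.
Area = ½·|MK|·|KL|·sin K ≈ 4517.8.
Semiperimeter s = (112.35+133.64+80.62)/2 = 163.3.
Inradius = area/s = 4517.8/163.3 ≈ 27.665.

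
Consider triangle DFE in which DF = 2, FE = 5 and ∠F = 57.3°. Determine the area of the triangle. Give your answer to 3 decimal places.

Area = ½·DF·FE·sin F ≈ 4.2076.

area ≈ 4.208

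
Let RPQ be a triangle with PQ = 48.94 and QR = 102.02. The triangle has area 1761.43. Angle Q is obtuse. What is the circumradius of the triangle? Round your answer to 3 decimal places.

From area = ½·PQ·QR·sin Q, we get sin Q = 2·area/(PQ·QR) ≈ 0.70558.
Taking the obtuse solution, ∠Q ≈ 135.12°.
Law of cosines then gives RP ≈ 140.99.
Circumradius = RP/(2 sin Q) ≈ 99.914.

99.914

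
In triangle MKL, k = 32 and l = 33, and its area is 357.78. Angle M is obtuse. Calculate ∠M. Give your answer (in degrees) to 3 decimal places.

From area = ½·k·l·sin M, we get sin M = 2·area/(k·l) ≈ 0.67761.
Taking the obtuse solution, ∠M ≈ 137.34°.

∠M ≈ 137.343°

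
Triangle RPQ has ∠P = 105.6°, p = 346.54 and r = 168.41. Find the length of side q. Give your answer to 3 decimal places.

Law of sines: sin R = r·sin P/p ≈ 0.46807.
Since p ≥ r, only the acute value applies: ∠R ≈ 27.91°.
Then ∠Q = 180° − ∠P − ∠R ≈ 46.49°.
Law of sines gives q = p·sin Q/sin P ≈ 260.94.

260.945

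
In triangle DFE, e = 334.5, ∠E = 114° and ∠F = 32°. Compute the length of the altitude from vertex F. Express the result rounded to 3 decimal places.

187.050

The third angle is ∠D = 180° − ∠F − ∠E = 34.00°.
Law of sines: d = e·sin D/sin E ≈ 204.75.
Law of sines: f = e·sin F/sin E ≈ 194.03.
Area = ½·e·d·sin F ≈ 18147.
The altitude from F has length 2·area/f ≈ 187.05.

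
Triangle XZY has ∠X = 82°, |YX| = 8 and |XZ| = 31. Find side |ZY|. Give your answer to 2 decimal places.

30.92

By the law of cosines, |ZY|² = |YX|² + |XZ|² − 2·|YX|·|XZ|·cos X = 955.97, so |ZY| ≈ 30.919.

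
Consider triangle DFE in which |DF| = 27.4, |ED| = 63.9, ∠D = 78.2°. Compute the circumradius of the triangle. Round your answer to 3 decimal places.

By the law of cosines, |FE|² = |ED|² + |DF|² − 2·|ED|·|DF|·cos D = 4117.9, so |FE| ≈ 64.171.
Area = ½·|ED|·|DF|·sin D ≈ 856.93.
Circumradius = |FE|/(2 sin D) ≈ 32.778.

32.778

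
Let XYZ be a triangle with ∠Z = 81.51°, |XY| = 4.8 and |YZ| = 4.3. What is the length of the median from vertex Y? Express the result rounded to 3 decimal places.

Law of sines: sin X = |YZ|·sin Z/|XY| ≈ 0.88602.
Since |XY| ≥ |YZ|, only the acute value applies: ∠X ≈ 62.38°.
Then ∠Y = 180° − ∠Z − ∠X ≈ 36.11°.
Law of sines gives |ZX| = |XY|·sin Y/sin Z ≈ 2.8604.
Median from Y: ½√(2·|XY|² + 2·|YZ|² − |ZX|²) ≈ 4.3266.

m_Y ≈ 4.327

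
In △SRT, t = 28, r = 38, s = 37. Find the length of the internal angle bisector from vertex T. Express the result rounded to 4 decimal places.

By the law of cosines, cos T = (s² + r² − t²) / (2·s·r) ≈ 0.72155, so ∠T ≈ 0.765 rad.
The bisector from T has length 2·s·r·cos(∠T/2)/(s+r) ≈ 34.786.

34.7856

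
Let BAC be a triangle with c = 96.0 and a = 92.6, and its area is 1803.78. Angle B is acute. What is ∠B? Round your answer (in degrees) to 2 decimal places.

From area = ½·a·c·sin B, we get sin B = 2·area/(a·c) ≈ 0.40582.
Taking the acute solution, ∠B ≈ 23.94°.

∠B ≈ 23.94°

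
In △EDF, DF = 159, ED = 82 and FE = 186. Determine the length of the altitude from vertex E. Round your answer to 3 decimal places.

81.594

Semiperimeter s = (159 + 186 + 82)/2 = 213.5.
Heron's formula: area = √(213.5·54.5·27.5·131.5) ≈ 6486.7.
The altitude from E has length 2·area/DF ≈ 81.594.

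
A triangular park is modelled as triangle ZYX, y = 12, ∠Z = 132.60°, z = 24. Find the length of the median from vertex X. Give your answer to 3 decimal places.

m_X ≈ 17.597

Law of sines: sin Y = y·sin Z/z ≈ 0.36805.
Since z ≥ y, only the acute value applies: ∠Y ≈ 21.60°.
Then ∠X = 180° − ∠Z − ∠Y ≈ 25.80°.
Law of sines gives x = z·sin X/sin Z ≈ 14.193.
Median from X: ½√(2·z² + 2·y² − x²) ≈ 17.597.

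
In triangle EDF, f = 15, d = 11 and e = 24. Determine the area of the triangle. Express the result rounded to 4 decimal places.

Semiperimeter s = (24 + 11 + 15)/2 = 25.
Heron's formula: area = √(25·1·14·10) ≈ 59.161.

59.1608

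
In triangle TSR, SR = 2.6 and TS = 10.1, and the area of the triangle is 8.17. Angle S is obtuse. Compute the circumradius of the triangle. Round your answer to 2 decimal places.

9.84

From area = ½·TS·SR·sin S, we get sin S = 2·area/(TS·SR) ≈ 0.62224.
Taking the obtuse solution, ∠S ≈ 141.52°.
Law of cosines then gives RT ≈ 12.243.
Circumradius = RT/(2 sin S) ≈ 9.8376.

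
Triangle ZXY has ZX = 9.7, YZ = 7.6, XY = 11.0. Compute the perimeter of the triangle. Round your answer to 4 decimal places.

Perimeter = 11 + 7.6 + 9.7 = 28.3.

perimeter ≈ 28.3000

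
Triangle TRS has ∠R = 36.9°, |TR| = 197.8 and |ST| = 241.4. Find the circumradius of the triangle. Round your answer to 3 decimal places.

201.026

Law of sines: sin S = |TR|·sin R/|ST| ≈ 0.49198.
Since |ST| ≥ |TR|, only the acute value applies: ∠S ≈ 29.47°.
Then ∠T = 180° − ∠R − ∠S ≈ 113.63°.
Law of sines gives |RS| = |ST|·sin T/sin R ≈ 368.34.
Circumradius = |ST|/(2 sin R) ≈ 201.03.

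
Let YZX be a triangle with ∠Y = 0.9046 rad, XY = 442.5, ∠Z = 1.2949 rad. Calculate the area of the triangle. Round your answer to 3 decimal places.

The third angle is ∠X = π − ∠Y − ∠Z = 0.9421 rad.
Law of sines: ZX = XY·sin Y/sin Z ≈ 361.56.
Law of sines: YZ = XY·sin X/sin Z ≈ 371.96.
Area = ½·XY·ZX·sin X ≈ 64699.

64698.849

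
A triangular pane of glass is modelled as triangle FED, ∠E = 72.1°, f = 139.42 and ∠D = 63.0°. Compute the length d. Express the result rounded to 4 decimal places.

The third angle is ∠F = 180° − ∠E − ∠D = 44.90°.
Law of sines: d = f·sin D/sin F ≈ 175.99.

175.9869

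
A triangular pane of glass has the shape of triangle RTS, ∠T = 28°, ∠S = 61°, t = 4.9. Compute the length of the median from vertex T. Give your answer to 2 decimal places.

m_T ≈ 9.49

The third angle is ∠R = 180° − ∠T − ∠S = 91.00°.
Law of sines: r = t·sin R/sin T ≈ 10.436.
Law of sines: s = t·sin S/sin T ≈ 9.1286.
Median from T: ½√(2·s² + 2·r² − t²) ≈ 9.4929.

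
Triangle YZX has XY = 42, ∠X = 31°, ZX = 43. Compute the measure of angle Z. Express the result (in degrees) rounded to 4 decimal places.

72.0708

By the law of cosines, YZ² = ZX² + XY² − 2·ZX·XY·cos X = 516.91, so YZ ≈ 22.736.
Law of cosines again: cos Z = (YZ² + ZX² − XY²)/(2·YZ·ZX) ≈ 0.30784, so ∠Z ≈ 72.07°.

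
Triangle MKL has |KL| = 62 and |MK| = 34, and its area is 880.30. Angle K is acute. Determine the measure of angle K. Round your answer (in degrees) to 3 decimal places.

From area = ½·|MK|·|KL|·sin K, we get sin K = 2·area/(|MK|·|KL|) ≈ 0.83520.
Taking the acute solution, ∠K ≈ 56.64°.

∠K ≈ 56.637°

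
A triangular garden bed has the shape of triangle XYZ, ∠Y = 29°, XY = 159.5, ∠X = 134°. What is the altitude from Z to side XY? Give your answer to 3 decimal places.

The third angle is ∠Z = 180° − ∠X − ∠Y = 17.00°.
Law of sines: YZ = XY·sin X/sin Z ≈ 392.43.
Law of sines: ZX = XY·sin Y/sin Z ≈ 264.48.
Area = ½·XY·YZ·sin Y ≈ 15173.
The altitude from Z has length 2·area/XY ≈ 190.25.

h_Z ≈ 190.253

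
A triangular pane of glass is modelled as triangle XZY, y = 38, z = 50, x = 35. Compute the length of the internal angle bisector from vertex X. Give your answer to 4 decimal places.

By the law of cosines, cos X = (z² + y² − x²) / (2·z·y) ≈ 0.71553, so ∠X ≈ 44.31°.
The bisector from X has length 2·z·y·cos(∠X/2)/(z+y) ≈ 39.993.

t_X ≈ 39.9931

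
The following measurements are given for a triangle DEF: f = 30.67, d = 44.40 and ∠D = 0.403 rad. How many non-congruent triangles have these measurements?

f·sin D = 30.67·sin(0.403 rad) ≈ 12.03.
Since d ≥ f, exactly one triangle exists.

1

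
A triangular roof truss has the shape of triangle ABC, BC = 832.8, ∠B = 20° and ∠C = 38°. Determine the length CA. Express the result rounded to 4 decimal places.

The third angle is ∠A = 180° − ∠B − ∠C = 122.00°.
Law of sines: CA = BC·sin B/sin A ≈ 335.87.

335.8705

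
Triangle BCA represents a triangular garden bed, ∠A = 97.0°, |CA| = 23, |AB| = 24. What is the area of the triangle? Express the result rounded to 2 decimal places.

Area = ½·|CA|·|AB|·sin A ≈ 273.94.

area ≈ 273.94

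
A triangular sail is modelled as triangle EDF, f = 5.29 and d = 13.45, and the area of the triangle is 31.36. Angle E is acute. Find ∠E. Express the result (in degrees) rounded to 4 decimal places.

From area = ½·d·f·sin E, we get sin E = 2·area/(d·f) ≈ 0.88151.
Taking the acute solution, ∠E ≈ 61.83°.

∠E ≈ 61.8253°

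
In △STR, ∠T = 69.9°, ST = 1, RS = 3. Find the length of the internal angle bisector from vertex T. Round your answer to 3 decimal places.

t_T ≈ 1.248

Law of sines: sin R = ST·sin T/RS ≈ 0.31303.
Since RS ≥ ST, only the acute value applies: ∠R ≈ 18.24°.
Then ∠S = 180° − ∠T − ∠R ≈ 91.86°.
Law of sines gives TR = RS·sin S/sin T ≈ 3.1929.
The bisector from T has length 2·ST·TR·cos(∠T/2)/(ST+TR) ≈ 1.2483.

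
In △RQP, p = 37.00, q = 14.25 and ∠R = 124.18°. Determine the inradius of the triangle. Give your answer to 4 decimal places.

4.4611

By the law of cosines, r² = q² + p² − 2·q·p·cos R = 2164.5, so r ≈ 46.524.
Area = ½·q·p·sin R ≈ 218.09.
Semiperimeter s = (46.524+14.25+37)/2 = 48.887.
Inradius = area/s = 218.09/48.887 ≈ 4.4611.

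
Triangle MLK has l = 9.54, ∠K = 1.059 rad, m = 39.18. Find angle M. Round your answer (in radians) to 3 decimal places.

By the law of cosines, k² = m² + l² − 2·m·l·cos K = 1260, so k ≈ 35.496.
Law of cosines again: cos M = (l² + k² − m²)/(2·l·k) ≈ -0.27181, so ∠M ≈ 1.846 rad.

∠M ≈ 1.846 rad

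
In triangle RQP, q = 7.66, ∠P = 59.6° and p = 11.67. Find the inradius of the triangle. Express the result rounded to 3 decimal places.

Law of sines: sin Q = q·sin P/p ≈ 0.56614.
Since p ≥ q, only the acute value applies: ∠Q ≈ 34.48°.
Then ∠R = 180° − ∠P − ∠Q ≈ 85.92°.
Law of sines gives r = p·sin R/sin P ≈ 13.496.
Area = ½·p·q·sin R ≈ 44.583.
Semiperimeter s = (13.496+7.66+11.67)/2 = 16.413.
Inradius = area/s = 44.583/16.413 ≈ 2.7163.

2.716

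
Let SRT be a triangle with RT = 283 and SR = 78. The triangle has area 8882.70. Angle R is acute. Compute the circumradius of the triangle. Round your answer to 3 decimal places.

152.140

From area = ½·SR·RT·sin R, we get sin R = 2·area/(SR·RT) ≈ 0.80481.
Taking the acute solution, ∠R ≈ 53.59°.
Law of cosines then gives TS ≈ 244.89.
Circumradius = TS/(2 sin R) ≈ 152.14.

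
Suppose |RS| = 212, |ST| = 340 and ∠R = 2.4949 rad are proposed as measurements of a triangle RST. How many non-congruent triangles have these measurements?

|RS|·sin R = 212·sin(2.4949 rad) ≈ 127.7.
Since ∠R is not acute, a triangle exists only if |ST| > |RS|; here |ST| > |RS|, so there is exactly one triangle.

1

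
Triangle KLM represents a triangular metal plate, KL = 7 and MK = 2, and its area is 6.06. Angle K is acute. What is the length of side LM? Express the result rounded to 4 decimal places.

From area = ½·MK·KL·sin K, we get sin K = 2·area/(MK·KL) ≈ 0.86571.
Taking the acute solution, ∠K ≈ 1.047 rad.
Law of cosines then gives LM ≈ 6.2438.

6.2438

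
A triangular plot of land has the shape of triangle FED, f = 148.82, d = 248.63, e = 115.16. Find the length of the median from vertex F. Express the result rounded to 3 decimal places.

Median from F: ½√(2·e² + 2·d² − f²) ≈ 178.89.

178.892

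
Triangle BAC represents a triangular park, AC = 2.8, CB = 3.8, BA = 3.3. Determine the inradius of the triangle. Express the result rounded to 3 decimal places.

r ≈ 0.908

Semiperimeter s = (2.8 + 3.8 + 3.3)/2 = 4.95.
Heron's formula: area = √(4.95·2.15·1.15·1.65) ≈ 4.4938.
Inradius = area/s = 4.4938/4.95 ≈ 0.90784.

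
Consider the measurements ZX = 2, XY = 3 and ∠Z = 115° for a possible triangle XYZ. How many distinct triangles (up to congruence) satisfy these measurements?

ZX·sin Z = 2·sin(115°) ≈ 1.813.
Since ∠Z is not acute, a triangle exists only if XY > ZX; here XY > ZX, so there is exactly one triangle.

1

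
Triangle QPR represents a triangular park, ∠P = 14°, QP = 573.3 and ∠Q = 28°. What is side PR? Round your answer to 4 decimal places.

402.2354

The third angle is ∠R = 180° − ∠Q − ∠P = 138.00°.
Law of sines: PR = QP·sin Q/sin R ≈ 402.24.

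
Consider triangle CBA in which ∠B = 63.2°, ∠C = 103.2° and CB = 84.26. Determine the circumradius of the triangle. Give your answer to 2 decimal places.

R ≈ 179.17

The third angle is ∠A = 180° − ∠C − ∠B = 13.60°.
Law of sines: BA = CB·sin C/sin A ≈ 348.87.
Law of sines: AC = CB·sin B/sin A ≈ 319.85.
Circumradius = CB/(2 sin A) ≈ 179.17.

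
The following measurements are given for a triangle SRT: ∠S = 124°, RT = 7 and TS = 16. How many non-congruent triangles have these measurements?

0

TS·sin S = 16·sin(124°) ≈ 13.26.
Since ∠S is not acute, a triangle exists only if RT > TS; here RT ≤ TS, so there is no triangle.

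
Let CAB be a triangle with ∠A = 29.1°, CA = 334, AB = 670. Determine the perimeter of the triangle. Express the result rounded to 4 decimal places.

1415.5708

By the law of cosines, BC² = CA² + AB² − 2·CA·AB·cos A = 1.6939e+05, so BC ≈ 411.57.
Semiperimeter s = (670+411.57+334)/2 = 707.79.
Perimeter = 670 + 411.57 + 334 = 1415.6.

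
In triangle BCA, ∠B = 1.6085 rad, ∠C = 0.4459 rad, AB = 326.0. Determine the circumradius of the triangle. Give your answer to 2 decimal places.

The third angle is ∠A = π − ∠B − ∠C = 1.0872 rad.
Law of sines: CA = AB·sin B/sin C ≈ 755.37.
Law of sines: BC = AB·sin A/sin C ≈ 669.22.
Circumradius = AB/(2 sin C) ≈ 377.95.

R ≈ 377.95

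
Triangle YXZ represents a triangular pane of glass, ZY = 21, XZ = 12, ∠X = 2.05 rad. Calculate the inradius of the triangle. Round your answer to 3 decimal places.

Law of sines: sin Y = XZ·sin X/ZY ≈ 0.50706.
Since ZY ≥ XZ, only the acute value applies: ∠Y ≈ 0.532 rad.
Then ∠Z = π − ∠X − ∠Y ≈ 0.560 rad.
Law of sines gives YX = ZY·sin Z/sin X ≈ 12.567.
Area = ½·ZY·XZ·sin Z ≈ 66.91.
Semiperimeter s = (12+21+12.567)/2 = 22.784.
Inradius = area/s = 66.91/22.784 ≈ 2.9368.

r ≈ 2.937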